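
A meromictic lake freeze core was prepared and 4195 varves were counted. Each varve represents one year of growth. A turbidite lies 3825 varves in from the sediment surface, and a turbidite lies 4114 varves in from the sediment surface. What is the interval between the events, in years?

4114 − 3825 = 289 varves lie between the two events.
That is 289 years at one varve per year.

289 yr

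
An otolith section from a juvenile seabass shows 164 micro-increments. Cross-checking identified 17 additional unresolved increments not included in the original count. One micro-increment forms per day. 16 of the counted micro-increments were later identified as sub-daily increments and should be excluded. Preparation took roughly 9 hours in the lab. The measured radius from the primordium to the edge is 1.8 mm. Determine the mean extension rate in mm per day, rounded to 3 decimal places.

0.011 mm per day

Correcting the raw count gives 164 − 16 + 17 = 165 true micro-increments.
Extension rate ≈ 1.8 / 165 = 0.011 mm per day.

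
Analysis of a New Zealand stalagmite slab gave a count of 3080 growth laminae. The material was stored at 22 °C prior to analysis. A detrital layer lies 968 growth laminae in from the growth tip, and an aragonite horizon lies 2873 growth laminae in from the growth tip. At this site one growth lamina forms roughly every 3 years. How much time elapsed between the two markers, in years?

2873 − 968 = 1905 growth laminae lie between the two events.
1905 growth laminae at 3 years each span 1905 × 3 = 5715 years.

5715 years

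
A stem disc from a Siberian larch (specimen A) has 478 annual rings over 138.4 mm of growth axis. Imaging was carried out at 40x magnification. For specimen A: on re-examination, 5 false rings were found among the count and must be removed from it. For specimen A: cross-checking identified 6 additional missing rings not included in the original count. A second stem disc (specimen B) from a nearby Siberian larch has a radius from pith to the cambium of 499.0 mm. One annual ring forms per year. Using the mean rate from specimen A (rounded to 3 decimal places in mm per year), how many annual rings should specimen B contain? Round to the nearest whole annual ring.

Specimen A: correcting the raw count gives 478 − 5 + 6 = 479 true annual rings.
A: Extension rate ≈ 138.4 / 479 = 0.289 mm/year.
B spans 499.0 / 0.289 = 1726.64 years ≈ 1727 annual rings.

1727 annual rings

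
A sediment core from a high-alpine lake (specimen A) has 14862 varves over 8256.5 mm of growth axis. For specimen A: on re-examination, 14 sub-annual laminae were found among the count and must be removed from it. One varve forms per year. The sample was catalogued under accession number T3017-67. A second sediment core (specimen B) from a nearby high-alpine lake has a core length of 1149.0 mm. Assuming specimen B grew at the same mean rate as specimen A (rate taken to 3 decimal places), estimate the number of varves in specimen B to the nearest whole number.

Specimen A: after corrections the count is 14862 − 14 = 14848 varves.
A: Mean rate = 8256.5 mm / 14848 years ≈ 0.556 mm/yr.
Specimen B: 1149.0 mm / 0.556 mm per year = 2066.55 years ≈ 2067 varves.

2067 varves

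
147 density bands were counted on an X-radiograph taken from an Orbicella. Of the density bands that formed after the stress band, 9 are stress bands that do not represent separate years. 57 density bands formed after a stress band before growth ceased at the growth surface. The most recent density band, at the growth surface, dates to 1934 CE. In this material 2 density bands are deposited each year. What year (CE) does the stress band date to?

57 density bands post-date the stress band.
57 − 9 false = 48 true density bands after the stress band.
With 2 density bands per year, 48 / 2 = 24 years.
The density band at the growth surface is 1934 CE, so the stress band dates to 1934 − 24 = 1910 CE.

1910 CE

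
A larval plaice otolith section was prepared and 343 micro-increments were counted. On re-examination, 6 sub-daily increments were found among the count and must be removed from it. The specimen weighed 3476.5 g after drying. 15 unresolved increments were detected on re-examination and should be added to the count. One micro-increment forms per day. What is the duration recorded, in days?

Adjusted count: 343 − 6 + 15 = 352 micro-increments.
One micro-increment per day makes the duration 352 days.

352 days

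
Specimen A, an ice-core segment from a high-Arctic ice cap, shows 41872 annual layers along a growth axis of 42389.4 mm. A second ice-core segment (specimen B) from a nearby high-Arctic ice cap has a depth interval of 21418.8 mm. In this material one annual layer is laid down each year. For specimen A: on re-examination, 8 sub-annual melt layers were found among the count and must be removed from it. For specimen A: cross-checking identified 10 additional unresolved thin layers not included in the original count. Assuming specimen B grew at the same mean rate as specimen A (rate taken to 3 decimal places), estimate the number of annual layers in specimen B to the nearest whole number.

21165 annual layers

Specimen A: true annual layer count = 41872 − 8 + 10 = 41874.
A: Extension rate ≈ 42389.4 / 41874 = 1.012 mm per year.
B spans 21418.8 / 1.012 = 21164.82 years ≈ 21165 annual layers.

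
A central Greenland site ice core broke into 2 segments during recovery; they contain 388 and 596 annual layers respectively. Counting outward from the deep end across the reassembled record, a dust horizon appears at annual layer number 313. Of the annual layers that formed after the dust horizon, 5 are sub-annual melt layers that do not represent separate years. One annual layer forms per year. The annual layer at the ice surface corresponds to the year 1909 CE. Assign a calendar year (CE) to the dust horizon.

1243 CE

Total annual layers = 388 + 596 = 984.
984 − 313 = 671 annual layers lie beyond the dust horizon toward the ice surface.
Removing the 5 false annual layers leaves 671 − 5 = 666 true annual layers beyond the dust horizon.
Counting back 666 years from 1909 CE places the dust horizon in 1909 − 666 = 1243 CE.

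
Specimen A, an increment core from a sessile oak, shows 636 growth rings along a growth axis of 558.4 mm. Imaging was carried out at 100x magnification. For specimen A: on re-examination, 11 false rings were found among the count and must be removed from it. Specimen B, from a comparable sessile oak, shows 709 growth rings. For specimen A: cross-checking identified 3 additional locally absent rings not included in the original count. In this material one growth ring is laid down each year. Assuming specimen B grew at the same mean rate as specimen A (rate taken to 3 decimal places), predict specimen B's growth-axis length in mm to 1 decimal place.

630.3 mm

Specimen A: adjusted count: 636 − 11 + 3 = 628 growth rings.
A: 558.4 mm over 628 years gives 558.4 / 628 ≈ 0.889 mm/yr.
For B, 0.889 mm/year × 709 years = 630.3 mm.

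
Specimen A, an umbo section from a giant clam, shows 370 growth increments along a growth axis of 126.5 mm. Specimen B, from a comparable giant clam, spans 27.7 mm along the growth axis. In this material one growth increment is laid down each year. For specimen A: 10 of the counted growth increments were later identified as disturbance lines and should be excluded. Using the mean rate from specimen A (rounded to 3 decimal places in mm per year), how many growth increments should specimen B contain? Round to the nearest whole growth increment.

Specimen A: adjusted count: 370 − 10 = 360 growth increments.
A: Extension rate ≈ 126.5 / 360 = 0.351 mm per year.
B spans 27.7 / 0.351 = 78.92 years ≈ 79 growth increments.

79 growth increments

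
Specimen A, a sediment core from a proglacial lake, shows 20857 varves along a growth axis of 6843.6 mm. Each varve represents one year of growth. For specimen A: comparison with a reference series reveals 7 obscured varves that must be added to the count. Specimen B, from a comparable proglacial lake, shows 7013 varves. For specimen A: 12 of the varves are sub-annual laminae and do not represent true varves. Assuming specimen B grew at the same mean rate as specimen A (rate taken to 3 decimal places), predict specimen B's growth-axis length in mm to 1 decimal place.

2300.3 mm

Specimen A: after corrections the count is 20857 − 12 + 7 = 20852 varves.
A: 6843.6 mm over 20852 years gives 6843.6 / 20852 ≈ 0.328 mm per year.
For B, 0.328 mm/year × 7013 years = 2300.3 mm.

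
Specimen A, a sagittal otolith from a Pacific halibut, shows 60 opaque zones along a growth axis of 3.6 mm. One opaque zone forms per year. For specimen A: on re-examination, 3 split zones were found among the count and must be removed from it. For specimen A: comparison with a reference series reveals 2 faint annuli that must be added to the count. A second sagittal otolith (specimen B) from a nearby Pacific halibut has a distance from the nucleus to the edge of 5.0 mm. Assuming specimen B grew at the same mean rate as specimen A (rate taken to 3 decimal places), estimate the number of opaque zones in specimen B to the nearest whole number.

82 opaque zones

Specimen A: after corrections the count is 60 − 3 + 2 = 59 opaque zones.
A: Extension rate ≈ 3.6 / 59 = 0.061 mm per year.
For B, 5.0 / 0.061 = 81.97 years ≈ 82 opaque zones.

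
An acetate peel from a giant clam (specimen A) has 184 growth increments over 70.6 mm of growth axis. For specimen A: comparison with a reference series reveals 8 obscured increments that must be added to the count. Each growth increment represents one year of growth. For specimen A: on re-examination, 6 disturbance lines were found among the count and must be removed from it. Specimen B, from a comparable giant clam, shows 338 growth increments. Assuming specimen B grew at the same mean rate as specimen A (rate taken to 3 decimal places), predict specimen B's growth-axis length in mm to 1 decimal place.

128.4 mm

Specimen A: adjusted count: 184 − 6 + 8 = 186 growth increments.
A: 70.6 mm over 186 years gives 70.6 / 186 ≈ 0.380 mm/year.
For B, 0.380 mm/year × 338 years = 128.4 mm.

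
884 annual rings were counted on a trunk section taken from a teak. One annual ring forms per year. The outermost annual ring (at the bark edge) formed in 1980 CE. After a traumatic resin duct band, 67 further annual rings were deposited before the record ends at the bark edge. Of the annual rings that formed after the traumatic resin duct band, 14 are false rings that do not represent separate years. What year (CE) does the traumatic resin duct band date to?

67 annual rings post-date the traumatic resin duct band.
Removing the 14 false annual rings leaves 67 − 14 = 53 true annual rings beyond the traumatic resin duct band.
The annual ring at the bark edge is 1980 CE, so the traumatic resin duct band dates to 1980 − 53 = 1927 CE.

1927 CE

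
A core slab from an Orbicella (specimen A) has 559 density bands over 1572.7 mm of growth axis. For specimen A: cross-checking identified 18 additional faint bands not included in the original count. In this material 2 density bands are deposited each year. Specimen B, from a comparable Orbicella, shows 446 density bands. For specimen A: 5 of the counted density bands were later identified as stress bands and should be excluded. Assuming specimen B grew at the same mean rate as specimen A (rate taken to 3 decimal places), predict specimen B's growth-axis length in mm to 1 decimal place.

Specimen A: adjusted count: 559 − 5 + 18 = 572 density bands.
Specimen A: with 2 density bands per year, 572 / 2 = 286 years.
A: Extension rate ≈ 1572.7 / 286 = 5.499 mm per year.
Specimen B: dividing by 2 density bands per year: 446 / 2 = 223 years. Length of B = 5.499 × 223 = 1226.3 mm.

1226.3 mm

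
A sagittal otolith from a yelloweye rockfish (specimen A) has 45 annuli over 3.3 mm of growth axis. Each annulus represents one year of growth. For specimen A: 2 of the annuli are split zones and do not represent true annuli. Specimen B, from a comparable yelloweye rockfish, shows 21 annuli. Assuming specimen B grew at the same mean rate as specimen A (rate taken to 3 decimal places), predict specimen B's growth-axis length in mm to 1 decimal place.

Specimen A: adjusted count: 45 − 2 = 43 annuli.
A: 3.3 mm over 43 years gives 3.3 / 43 ≈ 0.077 mm per year.
B's length ≈ 0.077 × 21 = 1.6 mm.

1.6 mm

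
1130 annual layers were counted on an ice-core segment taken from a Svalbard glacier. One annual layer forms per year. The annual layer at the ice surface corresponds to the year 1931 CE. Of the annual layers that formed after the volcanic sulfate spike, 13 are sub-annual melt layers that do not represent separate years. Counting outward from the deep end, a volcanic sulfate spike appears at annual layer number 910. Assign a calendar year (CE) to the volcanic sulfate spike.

1130 − 910 = 220 annual layers lie beyond the volcanic sulfate spike toward the ice surface.
Removing the 13 false annual layers leaves 220 − 13 = 207 true annual layers beyond the volcanic sulfate spike.
1931 − 207 = 1724 CE.

1724 CE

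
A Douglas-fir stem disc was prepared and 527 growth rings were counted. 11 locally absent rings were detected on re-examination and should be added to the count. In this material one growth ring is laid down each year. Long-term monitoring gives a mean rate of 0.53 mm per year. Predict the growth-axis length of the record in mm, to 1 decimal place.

True growth ring count = 527 + 11 = 538.
Predicted length = 0.53 mm/year × 538 years = 285.1 mm.

285.1 mm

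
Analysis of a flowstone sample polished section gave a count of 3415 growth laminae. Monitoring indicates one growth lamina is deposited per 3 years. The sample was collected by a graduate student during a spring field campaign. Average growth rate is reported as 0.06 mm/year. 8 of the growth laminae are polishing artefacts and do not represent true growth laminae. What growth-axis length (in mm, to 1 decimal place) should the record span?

613.3 mm

True growth lamina count = 3415 − 8 = 3407.
At 3 years per growth lamina, 3407 × 3 = 10221 years.
Length ≈ 0.06 × 10221 = 613.3 mm.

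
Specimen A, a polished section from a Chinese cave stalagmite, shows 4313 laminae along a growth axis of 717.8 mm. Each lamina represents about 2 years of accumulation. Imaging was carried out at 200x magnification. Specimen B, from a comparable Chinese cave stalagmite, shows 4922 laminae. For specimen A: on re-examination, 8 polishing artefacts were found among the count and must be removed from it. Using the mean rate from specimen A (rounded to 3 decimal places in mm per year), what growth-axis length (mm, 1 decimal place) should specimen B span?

Specimen A: true lamina count = 4313 − 8 = 4305.
Specimen A: at 2 years per lamina, 4305 × 2 = 8610 years.
A: Extension rate ≈ 717.8 / 8610 = 0.083 mm/year.
Specimen B: at 2 years per lamina, 4922 × 2 = 9844 years. Length of B = 0.083 × 9844 = 817.1 mm.

817.1 mm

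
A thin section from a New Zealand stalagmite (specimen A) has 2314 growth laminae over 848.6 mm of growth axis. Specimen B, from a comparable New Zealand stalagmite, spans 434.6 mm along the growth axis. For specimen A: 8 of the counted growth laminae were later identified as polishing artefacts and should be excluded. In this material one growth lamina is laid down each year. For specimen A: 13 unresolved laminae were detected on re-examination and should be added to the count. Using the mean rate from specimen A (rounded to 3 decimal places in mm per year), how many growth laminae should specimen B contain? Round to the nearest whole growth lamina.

Specimen A: adjusted count: 2314 − 8 + 13 = 2319 growth laminae.
A: Extension rate ≈ 848.6 / 2319 = 0.366 mm/year.
B spans 434.6 / 0.366 = 1187.43 years ≈ 1187 growth laminae.

1187 growth laminae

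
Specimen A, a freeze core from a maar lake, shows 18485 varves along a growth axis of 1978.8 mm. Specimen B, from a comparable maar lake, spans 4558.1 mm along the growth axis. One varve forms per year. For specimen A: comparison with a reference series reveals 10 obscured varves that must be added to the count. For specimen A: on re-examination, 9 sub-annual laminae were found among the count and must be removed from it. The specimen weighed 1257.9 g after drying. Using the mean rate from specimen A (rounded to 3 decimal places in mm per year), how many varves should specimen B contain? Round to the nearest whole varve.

Specimen A: true varve count = 18485 − 9 + 10 = 18486.
A: Mean rate = 1978.8 mm / 18486 years ≈ 0.107 mm per year.
B spans 4558.1 / 0.107 = 42599.07 years ≈ 42599 varves.

42599 varves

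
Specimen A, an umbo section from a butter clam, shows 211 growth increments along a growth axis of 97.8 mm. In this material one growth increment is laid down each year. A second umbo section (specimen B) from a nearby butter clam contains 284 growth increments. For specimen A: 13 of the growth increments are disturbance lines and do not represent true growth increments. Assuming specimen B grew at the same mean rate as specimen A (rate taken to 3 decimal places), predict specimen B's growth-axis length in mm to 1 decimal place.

140.3 mm

Specimen A: after corrections the count is 211 − 13 = 198 growth increments.
A: Mean rate = 97.8 mm / 198 years ≈ 0.494 mm/yr.
B's length ≈ 0.494 × 284 = 140.3 mm.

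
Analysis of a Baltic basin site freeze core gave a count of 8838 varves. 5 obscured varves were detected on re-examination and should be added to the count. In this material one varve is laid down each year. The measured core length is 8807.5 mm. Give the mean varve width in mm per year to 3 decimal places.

Adjusted count: 8838 + 5 = 8843 varves.
Extension rate ≈ 8807.5 / 8843 = 0.996 mm per year.

0.996 mm per year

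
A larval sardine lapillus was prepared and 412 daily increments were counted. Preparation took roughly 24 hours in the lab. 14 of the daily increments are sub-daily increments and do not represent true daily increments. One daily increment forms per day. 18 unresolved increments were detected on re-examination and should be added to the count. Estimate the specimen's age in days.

True daily increment count = 412 − 14 + 18 = 416.
One daily increment per day makes the duration 416 days.

416 days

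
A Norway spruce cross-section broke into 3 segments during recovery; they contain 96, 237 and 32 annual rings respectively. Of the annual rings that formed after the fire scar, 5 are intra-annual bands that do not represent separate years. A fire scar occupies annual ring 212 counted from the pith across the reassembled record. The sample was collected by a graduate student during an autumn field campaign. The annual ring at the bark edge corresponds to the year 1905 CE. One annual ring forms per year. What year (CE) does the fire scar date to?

Total annual rings = 96 + 237 + 32 = 365.
365 − 212 = 153 annual rings lie beyond the fire scar toward the bark edge.
Excluding 5 false annual rings: 153 − 5 = 148.
The annual ring at the bark edge is 1905 CE, so the fire scar dates to 1905 − 148 = 1757 CE.

1757 CE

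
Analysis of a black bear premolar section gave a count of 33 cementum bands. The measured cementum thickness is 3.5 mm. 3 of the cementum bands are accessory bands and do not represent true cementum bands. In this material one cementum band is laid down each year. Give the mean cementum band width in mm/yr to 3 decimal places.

Adjusted count: 33 − 3 = 30 cementum bands.
Mean rate = 3.5 mm / 30 years ≈ 0.117 mm/yr.

0.117 mm/yr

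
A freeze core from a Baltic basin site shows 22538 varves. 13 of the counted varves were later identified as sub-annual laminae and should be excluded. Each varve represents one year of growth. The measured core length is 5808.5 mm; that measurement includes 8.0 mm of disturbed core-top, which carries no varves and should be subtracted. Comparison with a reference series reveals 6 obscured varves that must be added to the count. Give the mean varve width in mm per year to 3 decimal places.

0.257 mm per year

After corrections the count is 22538 − 13 + 6 = 22531 varves.
The growth record spans 5808.5 − 8.0 = 5800.5 mm.
Mean rate = 5800.5 mm / 22531 years ≈ 0.257 mm per year.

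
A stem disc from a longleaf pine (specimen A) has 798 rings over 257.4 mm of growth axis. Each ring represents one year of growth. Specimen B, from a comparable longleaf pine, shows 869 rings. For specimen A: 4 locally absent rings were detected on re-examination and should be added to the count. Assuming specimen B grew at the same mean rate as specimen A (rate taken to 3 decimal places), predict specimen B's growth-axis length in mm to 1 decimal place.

Specimen A: after corrections the count is 798 + 4 = 802 rings.
A: Extension rate ≈ 257.4 / 802 = 0.321 mm/yr.
Length of B = 0.321 × 869 = 278.9 mm.

278.9 mm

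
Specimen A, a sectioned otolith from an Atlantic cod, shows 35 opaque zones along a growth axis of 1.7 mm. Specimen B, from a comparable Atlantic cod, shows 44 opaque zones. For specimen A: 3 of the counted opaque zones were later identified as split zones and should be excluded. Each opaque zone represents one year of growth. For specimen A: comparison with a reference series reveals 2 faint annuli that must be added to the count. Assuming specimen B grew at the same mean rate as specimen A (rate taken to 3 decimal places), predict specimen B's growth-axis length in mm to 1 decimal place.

2.2 mm

Specimen A: correcting the raw count gives 35 − 3 + 2 = 34 true opaque zones.
A: 1.7 mm over 34 years gives 1.7 / 34 ≈ 0.050 mm/year.
Length of B = 0.050 × 44 = 2.2 mm.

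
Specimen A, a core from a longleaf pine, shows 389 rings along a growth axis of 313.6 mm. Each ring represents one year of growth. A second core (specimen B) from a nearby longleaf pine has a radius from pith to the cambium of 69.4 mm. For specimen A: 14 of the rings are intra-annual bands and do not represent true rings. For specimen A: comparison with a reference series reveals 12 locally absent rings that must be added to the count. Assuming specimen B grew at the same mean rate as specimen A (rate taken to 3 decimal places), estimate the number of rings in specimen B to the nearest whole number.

86 rings

Specimen A: after corrections the count is 389 − 14 + 12 = 387 rings.
A: 313.6 mm over 387 years gives 313.6 / 387 ≈ 0.810 mm per year.
For B, 69.4 / 0.810 = 85.68 years ≈ 86 rings.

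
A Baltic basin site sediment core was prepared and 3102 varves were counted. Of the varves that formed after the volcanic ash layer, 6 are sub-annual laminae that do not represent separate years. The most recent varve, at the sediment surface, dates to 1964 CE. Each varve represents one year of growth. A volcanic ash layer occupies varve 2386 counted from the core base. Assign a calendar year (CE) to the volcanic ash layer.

The volcanic ash layer sits at varve 2386 from the core base, so 3102 − 2386 = 716 varves formed after it.
Excluding 6 false varves: 716 − 6 = 710.
Counting back 710 years from 1964 CE places the volcanic ash layer in 1964 − 710 = 1254 CE.

1254 CE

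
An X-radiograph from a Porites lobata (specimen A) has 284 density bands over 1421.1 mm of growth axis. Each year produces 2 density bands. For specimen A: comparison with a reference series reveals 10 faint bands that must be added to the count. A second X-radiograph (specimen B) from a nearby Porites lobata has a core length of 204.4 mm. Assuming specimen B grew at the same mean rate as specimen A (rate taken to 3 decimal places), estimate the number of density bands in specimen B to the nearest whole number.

42 density bands

Specimen A: adjusted count: 284 + 10 = 294 density bands.
Specimen A: 294 density bands at 2 per year is 294 / 2 = 147 years.
A: 1421.1 mm over 147 years gives 1421.1 / 147 ≈ 9.667 mm/yr.
B spans 204.4 / 9.667 = 21.14 years; at 2 density bands per year that is 21.14 × 2 ≈ 42 density bands.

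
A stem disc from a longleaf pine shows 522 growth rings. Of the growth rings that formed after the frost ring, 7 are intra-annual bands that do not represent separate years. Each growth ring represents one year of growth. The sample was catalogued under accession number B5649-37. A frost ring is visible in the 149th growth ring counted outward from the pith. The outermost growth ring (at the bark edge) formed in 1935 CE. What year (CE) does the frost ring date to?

1569 CE

The frost ring sits at growth ring 149 from the pith, so 522 − 149 = 373 growth rings formed after it.
Excluding 7 false growth rings: 373 − 7 = 366.
1935 − 366 = 1569 CE.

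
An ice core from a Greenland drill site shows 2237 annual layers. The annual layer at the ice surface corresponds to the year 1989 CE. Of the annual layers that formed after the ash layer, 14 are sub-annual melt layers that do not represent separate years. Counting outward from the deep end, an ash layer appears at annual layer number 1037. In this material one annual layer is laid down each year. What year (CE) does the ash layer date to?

2237 − 1037 = 1200 annual layers lie beyond the ash layer toward the ice surface.
1200 − 14 false = 1186 true annual layers after the ash layer.
The annual layer at the ice surface is 1989 CE, so the ash layer dates to 1989 − 1186 = 803 CE.

803 CE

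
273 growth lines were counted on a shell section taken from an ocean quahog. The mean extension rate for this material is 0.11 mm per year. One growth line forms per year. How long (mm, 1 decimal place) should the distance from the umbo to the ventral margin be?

The record spans 273 years at 0.11 mm per year.
Predicted length = 0.11 mm/year × 273 years = 30.0 mm.

30.0 mm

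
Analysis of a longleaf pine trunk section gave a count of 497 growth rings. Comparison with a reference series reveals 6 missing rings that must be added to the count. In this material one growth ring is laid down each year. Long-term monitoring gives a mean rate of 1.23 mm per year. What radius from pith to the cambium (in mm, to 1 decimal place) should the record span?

Correcting the raw count gives 497 + 6 = 503 true growth rings.
Predicted length = 1.23 mm/year × 503 years = 618.7 mm.

618.7 mm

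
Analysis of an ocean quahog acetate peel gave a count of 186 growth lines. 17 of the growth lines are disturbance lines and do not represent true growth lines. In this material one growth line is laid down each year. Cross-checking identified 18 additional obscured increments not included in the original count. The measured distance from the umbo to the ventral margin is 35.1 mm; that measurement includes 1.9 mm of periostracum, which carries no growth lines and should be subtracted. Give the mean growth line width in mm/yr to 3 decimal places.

Adjusted count: 186 − 17 + 18 = 187 growth lines.
Net length = 35.1 − 1.9 = 33.2 mm.
Extension rate ≈ 33.2 / 187 = 0.178 mm/yr.

0.178 mm/yr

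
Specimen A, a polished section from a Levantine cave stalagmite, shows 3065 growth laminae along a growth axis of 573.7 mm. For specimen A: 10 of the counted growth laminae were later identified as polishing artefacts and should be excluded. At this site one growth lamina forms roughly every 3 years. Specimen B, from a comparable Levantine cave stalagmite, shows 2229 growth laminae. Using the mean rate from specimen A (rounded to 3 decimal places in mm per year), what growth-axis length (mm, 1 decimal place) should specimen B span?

421.3 mm

Specimen A: adjusted count: 3065 − 10 = 3055 growth laminae.
Specimen A: multiplying by 3 years per growth lamina: 3055 × 3 = 9165 years.
A: Mean rate = 573.7 mm / 9165 years ≈ 0.063 mm per year.
Specimen B: multiplying by 3 years per growth lamina: 2229 × 3 = 6687 years. For B, 0.063 mm/year × 6687 years = 421.3 mm.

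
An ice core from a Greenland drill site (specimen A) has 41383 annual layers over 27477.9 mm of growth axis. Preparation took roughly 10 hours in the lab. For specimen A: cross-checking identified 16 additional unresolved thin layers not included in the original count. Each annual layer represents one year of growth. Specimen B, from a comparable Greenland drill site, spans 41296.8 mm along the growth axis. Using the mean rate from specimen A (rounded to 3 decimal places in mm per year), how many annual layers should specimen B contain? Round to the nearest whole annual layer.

62194 annual layers

Specimen A: correcting the raw count gives 41383 + 16 = 41399 true annual layers.
A: Extension rate ≈ 27477.9 / 41399 = 0.664 mm/yr.
For B, 41296.8 / 0.664 = 62193.98 years ≈ 62194 annual layers.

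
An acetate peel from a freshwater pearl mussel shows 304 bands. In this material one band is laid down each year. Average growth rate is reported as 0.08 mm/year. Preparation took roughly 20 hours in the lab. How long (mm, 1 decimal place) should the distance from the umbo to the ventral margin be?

24.3 mm

The record spans 304 years at 0.08 mm per year.
304 years at 0.08 mm/year gives 0.08 × 304 = 24.3 mm.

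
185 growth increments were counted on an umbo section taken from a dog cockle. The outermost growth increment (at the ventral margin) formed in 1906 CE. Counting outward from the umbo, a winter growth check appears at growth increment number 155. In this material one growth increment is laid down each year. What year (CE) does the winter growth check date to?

Between growth increment 155 and the ventral margin there are 185 − 155 = 30 growth increments.
The growth increment at the ventral margin is 1906 CE, so the winter growth check dates to 1906 − 30 = 1876 CE.

1876 CE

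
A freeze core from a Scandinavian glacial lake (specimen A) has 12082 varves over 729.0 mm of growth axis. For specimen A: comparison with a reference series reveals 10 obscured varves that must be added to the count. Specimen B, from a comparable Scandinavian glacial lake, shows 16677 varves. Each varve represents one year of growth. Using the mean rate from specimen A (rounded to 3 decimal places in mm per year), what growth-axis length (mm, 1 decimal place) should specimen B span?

1000.6 mm

Specimen A: adjusted count: 12082 + 10 = 12092 varves.
A: Mean rate = 729.0 mm / 12092 years ≈ 0.060 mm per year.
Length of B = 0.060 × 16677 = 1000.6 mm.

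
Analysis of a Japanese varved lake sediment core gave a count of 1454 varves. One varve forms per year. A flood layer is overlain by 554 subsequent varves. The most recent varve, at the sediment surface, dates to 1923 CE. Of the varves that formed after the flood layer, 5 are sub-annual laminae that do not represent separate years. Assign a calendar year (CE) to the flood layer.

1374 CE

554 varves formed after the flood layer.
Excluding 5 false varves: 554 − 5 = 549.
1923 − 549 = 1374 CE.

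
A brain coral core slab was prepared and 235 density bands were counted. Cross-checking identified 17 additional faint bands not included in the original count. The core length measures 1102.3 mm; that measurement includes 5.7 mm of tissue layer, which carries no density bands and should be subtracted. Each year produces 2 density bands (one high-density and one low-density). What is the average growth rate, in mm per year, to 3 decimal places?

8.703 mm per year

True density band count = 235 + 17 = 252.
252 density bands at 2 per year is 252 / 2 = 126 years.
Net length = 1102.3 − 5.7 = 1096.6 mm.
Mean rate = 1096.6 mm / 126 years ≈ 8.703 mm per year.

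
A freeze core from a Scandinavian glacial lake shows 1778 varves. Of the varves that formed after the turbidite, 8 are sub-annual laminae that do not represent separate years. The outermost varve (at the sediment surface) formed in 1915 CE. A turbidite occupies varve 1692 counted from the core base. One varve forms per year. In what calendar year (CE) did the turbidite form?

1837 CE

The turbidite sits at varve 1692 from the core base, so 1778 − 1692 = 86 varves formed after it.
Excluding 8 false varves: 86 − 8 = 78.
1915 − 78 = 1837 CE.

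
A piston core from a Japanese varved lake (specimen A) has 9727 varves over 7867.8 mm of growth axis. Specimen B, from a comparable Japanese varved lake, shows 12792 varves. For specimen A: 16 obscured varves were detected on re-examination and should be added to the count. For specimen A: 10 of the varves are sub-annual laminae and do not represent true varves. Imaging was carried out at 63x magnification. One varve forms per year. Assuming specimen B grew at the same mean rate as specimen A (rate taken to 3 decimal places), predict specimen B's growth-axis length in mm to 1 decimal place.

10335.9 mm

Specimen A: true varve count = 9727 − 10 + 16 = 9733.
A: Mean rate = 7867.8 mm / 9733 years ≈ 0.808 mm/year.
For B, 0.808 mm/year × 12792 years = 10335.9 mm.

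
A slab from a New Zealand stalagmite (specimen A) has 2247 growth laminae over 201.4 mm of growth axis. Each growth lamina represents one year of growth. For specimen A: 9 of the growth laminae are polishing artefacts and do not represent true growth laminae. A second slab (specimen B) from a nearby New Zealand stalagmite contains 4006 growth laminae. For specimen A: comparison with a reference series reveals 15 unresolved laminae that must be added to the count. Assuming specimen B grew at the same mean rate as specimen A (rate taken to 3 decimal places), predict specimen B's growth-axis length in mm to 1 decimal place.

356.5 mm

Specimen A: after corrections the count is 2247 − 9 + 15 = 2253 growth laminae.
A: 201.4 mm over 2253 years gives 201.4 / 2253 ≈ 0.089 mm/yr.
For B, 0.089 mm/year × 4006 years = 356.5 mm.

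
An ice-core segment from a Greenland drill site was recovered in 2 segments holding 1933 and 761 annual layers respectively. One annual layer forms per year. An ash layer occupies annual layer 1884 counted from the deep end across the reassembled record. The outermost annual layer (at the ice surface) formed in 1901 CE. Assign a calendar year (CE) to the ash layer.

Total annual layers = 1933 + 761 = 2694.
The ash layer sits at annual layer 1884 from the deep end, so 2694 − 1884 = 810 annual layers formed after it.
Counting back 810 years from 1901 CE places the ash layer in 1901 − 810 = 1091 CE.

1091 CE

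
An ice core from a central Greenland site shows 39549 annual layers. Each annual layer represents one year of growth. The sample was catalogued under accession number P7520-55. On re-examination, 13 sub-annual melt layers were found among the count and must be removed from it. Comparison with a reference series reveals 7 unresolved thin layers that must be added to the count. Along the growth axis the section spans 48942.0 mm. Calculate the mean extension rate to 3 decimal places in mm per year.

True annual layer count = 39549 − 13 + 7 = 39543.
48942.0 mm over 39543 years gives 48942.0 / 39543 ≈ 1.238 mm per year.

1.238 mm per year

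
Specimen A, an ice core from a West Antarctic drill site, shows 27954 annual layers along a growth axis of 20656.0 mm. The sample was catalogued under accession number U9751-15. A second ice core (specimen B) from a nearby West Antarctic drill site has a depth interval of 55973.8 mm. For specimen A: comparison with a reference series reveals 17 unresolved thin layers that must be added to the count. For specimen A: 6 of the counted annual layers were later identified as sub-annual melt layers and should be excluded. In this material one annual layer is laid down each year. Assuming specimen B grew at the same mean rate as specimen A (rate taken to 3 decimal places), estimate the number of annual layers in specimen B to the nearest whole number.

75743 annual layers

Specimen A: adjusted count: 27954 − 6 + 17 = 27965 annual layers.
A: 20656.0 mm over 27965 years gives 20656.0 / 27965 ≈ 0.739 mm per year.
For B, 55973.8 / 0.739 = 75742.63 years ≈ 75743 annual layers.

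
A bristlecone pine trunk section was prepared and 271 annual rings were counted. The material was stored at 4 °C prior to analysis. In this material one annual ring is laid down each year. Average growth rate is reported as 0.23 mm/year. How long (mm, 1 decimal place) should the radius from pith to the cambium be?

62.3 mm

The record spans 271 years at 0.23 mm per year.
Length ≈ 0.23 × 271 = 62.3 mm.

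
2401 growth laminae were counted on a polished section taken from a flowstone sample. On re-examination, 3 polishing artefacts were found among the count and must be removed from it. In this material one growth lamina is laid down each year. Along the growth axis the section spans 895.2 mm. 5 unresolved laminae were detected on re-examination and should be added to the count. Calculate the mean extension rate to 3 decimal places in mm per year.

Adjusted count: 2401 − 3 + 5 = 2403 growth laminae.
Extension rate ≈ 895.2 / 2403 = 0.373 mm per year.

0.373 mm per year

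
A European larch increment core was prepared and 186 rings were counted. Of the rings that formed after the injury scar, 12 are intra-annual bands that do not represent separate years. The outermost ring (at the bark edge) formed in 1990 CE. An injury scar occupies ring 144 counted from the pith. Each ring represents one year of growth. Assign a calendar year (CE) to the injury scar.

186 − 144 = 42 rings lie beyond the injury scar toward the bark edge.
Removing the 12 false rings leaves 42 − 12 = 30 true rings beyond the injury scar.
Counting back 30 years from 1990 CE places the injury scar in 1990 − 30 = 1960 CE.

1960 CE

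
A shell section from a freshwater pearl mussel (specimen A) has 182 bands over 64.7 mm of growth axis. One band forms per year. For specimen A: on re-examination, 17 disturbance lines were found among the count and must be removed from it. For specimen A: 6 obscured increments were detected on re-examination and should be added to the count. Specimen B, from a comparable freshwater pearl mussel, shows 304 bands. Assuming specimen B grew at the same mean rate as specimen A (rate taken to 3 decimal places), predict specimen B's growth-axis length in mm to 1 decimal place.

114.9 mm

Specimen A: correcting the raw count gives 182 − 17 + 6 = 171 true bands.
A: Mean rate = 64.7 mm / 171 years ≈ 0.378 mm/yr.
For B, 0.378 mm/year × 304 years = 114.9 mm.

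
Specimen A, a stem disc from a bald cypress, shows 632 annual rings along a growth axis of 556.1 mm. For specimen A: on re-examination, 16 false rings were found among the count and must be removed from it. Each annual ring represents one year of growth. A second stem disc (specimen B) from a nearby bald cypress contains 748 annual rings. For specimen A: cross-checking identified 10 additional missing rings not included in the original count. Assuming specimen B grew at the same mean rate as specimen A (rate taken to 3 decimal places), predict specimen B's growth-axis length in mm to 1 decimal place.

664.2 mm

Specimen A: adjusted count: 632 − 16 + 10 = 626 annual rings.
A: Extension rate ≈ 556.1 / 626 = 0.888 mm/year.
Length of B = 0.888 × 748 = 664.2 mm.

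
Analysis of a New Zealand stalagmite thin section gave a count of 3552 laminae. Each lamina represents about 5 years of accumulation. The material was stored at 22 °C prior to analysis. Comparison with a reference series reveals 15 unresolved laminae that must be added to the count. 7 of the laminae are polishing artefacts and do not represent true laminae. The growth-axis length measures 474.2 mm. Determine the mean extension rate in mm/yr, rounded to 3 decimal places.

0.027 mm/yr

Correcting the raw count gives 3552 − 7 + 15 = 3560 true laminae.
Multiplying by 5 years per lamina: 3560 × 5 = 17800 years.
Extension rate ≈ 474.2 / 17800 = 0.027 mm/yr.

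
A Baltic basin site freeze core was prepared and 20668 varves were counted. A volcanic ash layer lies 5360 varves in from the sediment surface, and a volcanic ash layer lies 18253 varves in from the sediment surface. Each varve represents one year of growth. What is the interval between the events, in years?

Separation: 18253 − 5360 = 12893 varves.
At one varve per year, 12893 years elapsed between them.

12893 years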